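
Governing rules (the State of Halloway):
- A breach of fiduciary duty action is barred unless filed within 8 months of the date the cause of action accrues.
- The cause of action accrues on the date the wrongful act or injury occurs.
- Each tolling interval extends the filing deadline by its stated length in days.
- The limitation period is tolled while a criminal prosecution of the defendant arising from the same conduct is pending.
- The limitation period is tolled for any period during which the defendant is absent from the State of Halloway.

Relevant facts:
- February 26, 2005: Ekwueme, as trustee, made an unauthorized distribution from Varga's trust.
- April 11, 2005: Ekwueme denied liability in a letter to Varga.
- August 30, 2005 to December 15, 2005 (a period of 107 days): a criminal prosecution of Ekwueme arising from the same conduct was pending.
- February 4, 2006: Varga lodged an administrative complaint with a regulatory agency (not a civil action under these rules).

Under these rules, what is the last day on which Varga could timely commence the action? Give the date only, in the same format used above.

The claim accrued on February 26, 2005, when the wrongful act occurred.
Adding the 8 months base period to February 26, 2005 gives a deadline of October 26, 2005, before any tolling.
The pending criminal prosecution from August 30, 2005 to December 15, 2005 tolled the period for 107 days, extending the deadline to February 10, 2006.
None of the other events listed affects the running of the period under the stated rules.

February 10, 2006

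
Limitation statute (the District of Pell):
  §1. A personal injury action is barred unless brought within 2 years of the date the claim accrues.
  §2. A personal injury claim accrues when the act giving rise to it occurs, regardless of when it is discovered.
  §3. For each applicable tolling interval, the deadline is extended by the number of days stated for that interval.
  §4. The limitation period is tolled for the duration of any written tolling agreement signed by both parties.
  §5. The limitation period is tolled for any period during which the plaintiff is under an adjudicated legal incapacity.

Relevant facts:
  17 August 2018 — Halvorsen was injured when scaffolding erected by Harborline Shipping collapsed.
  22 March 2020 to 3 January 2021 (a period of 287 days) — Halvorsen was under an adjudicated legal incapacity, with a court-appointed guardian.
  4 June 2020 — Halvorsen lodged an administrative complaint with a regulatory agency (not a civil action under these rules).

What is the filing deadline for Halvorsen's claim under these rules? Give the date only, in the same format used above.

The limitation period began to run on 17 August 2018.
Adding the 2 years base period to 17 August 2018 gives a deadline of 17 August 2020, before any tolling.
The plaintiff's legal incapacity from 22 March 2020 to 3 January 2021 tolled the period for 287 days, extending the deadline to 31 May 2021.
Nothing else in the chronology tolls or restarts the period.

31 May 2021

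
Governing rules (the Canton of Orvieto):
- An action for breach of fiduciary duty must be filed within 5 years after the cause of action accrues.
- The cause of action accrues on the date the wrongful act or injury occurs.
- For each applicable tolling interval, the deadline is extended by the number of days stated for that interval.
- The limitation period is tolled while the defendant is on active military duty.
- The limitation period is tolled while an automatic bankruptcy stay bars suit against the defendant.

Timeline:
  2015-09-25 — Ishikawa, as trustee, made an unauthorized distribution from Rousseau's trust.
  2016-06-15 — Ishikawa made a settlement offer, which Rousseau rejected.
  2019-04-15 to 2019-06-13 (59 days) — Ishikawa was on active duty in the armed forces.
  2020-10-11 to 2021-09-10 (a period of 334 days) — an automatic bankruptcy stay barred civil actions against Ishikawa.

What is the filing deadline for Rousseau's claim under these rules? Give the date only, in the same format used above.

2021-10-23

The cause of action accrued on 2015-09-25, the date of the act.
The untolled deadline — 5 years after 2015-09-25 — is 2020-09-25.
Because the defendant's active military service ran from 2019-04-15 to 2019-06-13, the deadline is extended by 59 days to 2020-11-23.
The period was tolled for 334 days by the automatic bankruptcy stay (2020-10-11 to 2021-09-10), pushing the deadline to 2021-10-23.
None of the other events listed affects the running of the period under the stated rules.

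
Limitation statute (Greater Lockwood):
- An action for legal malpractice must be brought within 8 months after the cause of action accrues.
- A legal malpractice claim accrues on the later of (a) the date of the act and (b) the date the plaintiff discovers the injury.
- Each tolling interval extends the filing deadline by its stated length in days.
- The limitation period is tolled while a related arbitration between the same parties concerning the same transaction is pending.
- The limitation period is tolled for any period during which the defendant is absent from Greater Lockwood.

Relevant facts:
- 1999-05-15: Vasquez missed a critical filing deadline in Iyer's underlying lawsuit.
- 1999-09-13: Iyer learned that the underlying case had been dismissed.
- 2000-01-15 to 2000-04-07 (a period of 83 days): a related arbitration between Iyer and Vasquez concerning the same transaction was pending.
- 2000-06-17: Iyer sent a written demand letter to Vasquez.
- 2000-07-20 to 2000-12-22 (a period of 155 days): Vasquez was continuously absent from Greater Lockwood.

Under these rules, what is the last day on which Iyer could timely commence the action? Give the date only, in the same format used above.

The claim accrued on 1999-09-13 — the later of the 1999-05-15 act and the 1999-09-13 discovery.
Adding the 8 months base period to 1999-09-13 gives a deadline of 2000-05-13, before any tolling.
Because the pending related arbitration ran from 2000-01-15 to 2000-04-07, the deadline is extended by 83 days to 2000-08-04.
The period was tolled for 155 days by the defendant's absence from the jurisdiction (2000-07-20 to 2000-12-22), pushing the deadline to 2001-01-06.
Nothing else in the chronology tolls or restarts the period.

2001-01-06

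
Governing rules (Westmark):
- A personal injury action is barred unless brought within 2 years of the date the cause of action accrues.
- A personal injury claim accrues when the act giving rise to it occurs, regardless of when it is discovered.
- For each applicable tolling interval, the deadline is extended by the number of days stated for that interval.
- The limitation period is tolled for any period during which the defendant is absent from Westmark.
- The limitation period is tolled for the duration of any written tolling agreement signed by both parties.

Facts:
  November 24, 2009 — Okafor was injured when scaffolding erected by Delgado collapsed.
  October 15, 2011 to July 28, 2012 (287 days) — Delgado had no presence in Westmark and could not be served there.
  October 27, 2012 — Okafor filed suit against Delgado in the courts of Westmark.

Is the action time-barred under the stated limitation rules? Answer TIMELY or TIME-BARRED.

TIME-BARRED

The cause of action accrued on November 24, 2009, the date of the act.
Adding the 2 years base period to November 24, 2009 gives a deadline of November 24, 2011, before any tolling.
Because the defendant's absence from the jurisdiction ran from October 15, 2011 to July 28, 2012, the deadline is extended by 287 days to September 6, 2012.
Okafor filed on October 27, 2012, after the September 6, 2012 deadline, so the action is time-barred.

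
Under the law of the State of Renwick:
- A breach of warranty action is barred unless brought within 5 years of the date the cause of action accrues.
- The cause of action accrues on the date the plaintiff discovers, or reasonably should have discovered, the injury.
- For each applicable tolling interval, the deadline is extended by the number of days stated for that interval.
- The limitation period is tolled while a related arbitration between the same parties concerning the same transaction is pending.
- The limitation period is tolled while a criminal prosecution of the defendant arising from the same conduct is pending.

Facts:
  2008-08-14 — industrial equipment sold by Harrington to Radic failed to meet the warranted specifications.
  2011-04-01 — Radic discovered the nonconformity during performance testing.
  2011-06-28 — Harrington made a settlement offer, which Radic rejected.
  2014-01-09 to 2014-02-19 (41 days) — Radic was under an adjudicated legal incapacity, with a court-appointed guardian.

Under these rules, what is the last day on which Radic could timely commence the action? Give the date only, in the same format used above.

2016-04-01

The claim did not accrue until Radic discovered the injury on 2011-04-01; the 2008-08-14 act date does not start the clock under the stated rule.
The untolled deadline — 5 years after 2011-04-01 — is 2016-04-01.
No stated provision tolls the period for the plaintiff's incapacity, so the interval from 2014-01-09 to 2014-02-19 has no effect on the deadline.
The other events in the timeline have no effect on the limitation period under the stated rules.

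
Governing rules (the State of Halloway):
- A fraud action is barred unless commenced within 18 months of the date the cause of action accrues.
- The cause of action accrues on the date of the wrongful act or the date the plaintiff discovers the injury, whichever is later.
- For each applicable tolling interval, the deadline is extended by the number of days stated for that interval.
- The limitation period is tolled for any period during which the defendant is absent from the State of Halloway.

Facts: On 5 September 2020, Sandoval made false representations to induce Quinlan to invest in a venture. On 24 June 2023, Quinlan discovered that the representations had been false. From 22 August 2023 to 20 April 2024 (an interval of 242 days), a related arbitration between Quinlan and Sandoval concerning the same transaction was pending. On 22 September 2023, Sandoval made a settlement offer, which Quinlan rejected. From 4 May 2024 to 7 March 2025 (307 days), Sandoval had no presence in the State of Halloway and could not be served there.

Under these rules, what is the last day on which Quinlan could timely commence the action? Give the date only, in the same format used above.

Because discovery on 24 June 2023 post-dates the 5 September 2020 act, accrual under the later-of rule falls on 24 June 2023.
18 months from 24 June 2023 is 24 December 2024.
Because the defendant's absence from the jurisdiction ran from 4 May 2024 to 7 March 2025, the deadline is extended by 307 days to 27 October 2025.
Although a pending arbitration ran from 22 August 2023 to 20 April 2024, the stated rules do not make that a tolling event, so it is disregarded.
Nothing else in the chronology tolls or restarts the period.

27 October 2025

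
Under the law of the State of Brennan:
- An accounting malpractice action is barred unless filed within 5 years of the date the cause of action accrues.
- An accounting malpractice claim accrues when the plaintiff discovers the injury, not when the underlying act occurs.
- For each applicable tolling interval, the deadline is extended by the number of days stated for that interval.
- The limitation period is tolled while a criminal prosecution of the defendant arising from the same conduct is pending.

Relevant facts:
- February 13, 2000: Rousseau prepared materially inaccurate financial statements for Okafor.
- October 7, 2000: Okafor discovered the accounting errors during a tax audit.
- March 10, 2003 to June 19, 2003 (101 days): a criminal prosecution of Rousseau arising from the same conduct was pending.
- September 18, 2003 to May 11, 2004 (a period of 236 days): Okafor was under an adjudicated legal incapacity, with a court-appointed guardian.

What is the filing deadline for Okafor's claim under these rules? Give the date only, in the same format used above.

Under the discovery rule, the claim accrued on October 7, 2000, when Okafor discovered the injury — not on the February 13, 2000 date of the underlying act.
Adding the 5 years base period to October 7, 2000 gives a deadline of October 7, 2005, before any tolling.
The pending criminal prosecution from March 10, 2003 to June 19, 2003 tolled the period for 101 days, extending the deadline to January 16, 2006.
Although the plaintiff's incapacity ran from September 18, 2003 to May 11, 2004, the stated rules do not make that a tolling event, so it is disregarded.

January 16, 2006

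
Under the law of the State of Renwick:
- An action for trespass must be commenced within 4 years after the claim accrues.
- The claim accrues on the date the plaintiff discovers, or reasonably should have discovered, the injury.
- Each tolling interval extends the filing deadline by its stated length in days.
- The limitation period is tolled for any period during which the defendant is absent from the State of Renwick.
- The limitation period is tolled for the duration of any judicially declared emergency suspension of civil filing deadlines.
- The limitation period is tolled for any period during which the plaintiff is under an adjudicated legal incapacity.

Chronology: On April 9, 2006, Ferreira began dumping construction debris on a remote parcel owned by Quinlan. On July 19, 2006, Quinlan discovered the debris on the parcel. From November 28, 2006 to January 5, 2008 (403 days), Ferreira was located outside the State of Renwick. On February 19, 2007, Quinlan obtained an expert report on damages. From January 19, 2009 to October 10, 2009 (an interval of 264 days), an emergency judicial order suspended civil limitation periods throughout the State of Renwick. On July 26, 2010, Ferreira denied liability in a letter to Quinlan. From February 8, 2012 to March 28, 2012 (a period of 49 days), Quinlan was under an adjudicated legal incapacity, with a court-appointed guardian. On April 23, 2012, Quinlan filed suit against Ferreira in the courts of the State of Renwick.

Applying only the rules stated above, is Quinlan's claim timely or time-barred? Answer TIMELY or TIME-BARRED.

TIMELY

Under the discovery rule, the claim accrued on July 19, 2006, when Quinlan discovered the injury — not on the April 9, 2006 date of the underlying act.
Adding the 4 years base period to July 19, 2006 gives a deadline of July 19, 2010, before any tolling.
Because the defendant's absence from the jurisdiction ran from November 28, 2006 to January 5, 2008, the deadline is extended by 403 days to August 26, 2011.
The emergency suspension of filing deadlines from January 19, 2009 to October 10, 2009 tolled the period for 264 days, extending the deadline to May 16, 2012.
The plaintiff's legal incapacity from February 8, 2012 to March 28, 2012 tolled the period for 49 days, extending the deadline to July 4, 2012.
The other events in the timeline have no effect on the limitation period under the stated rules.
The April 23, 2012 filing precedes the July 4, 2012 deadline; the claim is timely.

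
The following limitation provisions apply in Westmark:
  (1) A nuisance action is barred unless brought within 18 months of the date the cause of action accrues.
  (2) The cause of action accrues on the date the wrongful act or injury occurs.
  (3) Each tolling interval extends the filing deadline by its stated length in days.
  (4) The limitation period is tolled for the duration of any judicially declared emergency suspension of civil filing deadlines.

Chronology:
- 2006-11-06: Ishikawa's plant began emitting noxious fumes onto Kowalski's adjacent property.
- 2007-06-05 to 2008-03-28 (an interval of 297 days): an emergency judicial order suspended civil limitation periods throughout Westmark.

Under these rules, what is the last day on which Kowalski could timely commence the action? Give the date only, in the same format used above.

The cause of action accrued on 2006-11-06, the date of the act.
The untolled deadline — 18 months after 2006-11-06 — is 2008-05-06.
The emergency suspension of filing deadlines from 2007-06-05 to 2008-03-28 tolled the period for 297 days, extending the deadline to 2009-02-27.

2009-02-27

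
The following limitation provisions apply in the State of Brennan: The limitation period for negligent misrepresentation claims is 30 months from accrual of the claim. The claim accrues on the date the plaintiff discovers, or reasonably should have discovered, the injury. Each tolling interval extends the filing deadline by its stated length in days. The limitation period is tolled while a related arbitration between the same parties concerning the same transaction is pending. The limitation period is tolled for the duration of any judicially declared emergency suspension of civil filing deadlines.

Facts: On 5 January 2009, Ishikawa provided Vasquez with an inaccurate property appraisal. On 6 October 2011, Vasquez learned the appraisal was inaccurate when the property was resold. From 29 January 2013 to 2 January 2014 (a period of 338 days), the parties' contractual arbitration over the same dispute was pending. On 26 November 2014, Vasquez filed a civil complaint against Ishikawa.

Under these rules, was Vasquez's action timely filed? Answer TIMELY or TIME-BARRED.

TIMELY

Under the discovery rule, the claim accrued on 6 October 2011, when Vasquez discovered the injury — not on the 5 January 2009 date of the underlying act.
30 months from 6 October 2011 is 6 April 2014.
The period was tolled for 338 days by the pending related arbitration (29 January 2013 to 2 January 2014), pushing the deadline to 10 March 2015.
The 26 November 2014 filing precedes the 10 March 2015 deadline; the claim is timely.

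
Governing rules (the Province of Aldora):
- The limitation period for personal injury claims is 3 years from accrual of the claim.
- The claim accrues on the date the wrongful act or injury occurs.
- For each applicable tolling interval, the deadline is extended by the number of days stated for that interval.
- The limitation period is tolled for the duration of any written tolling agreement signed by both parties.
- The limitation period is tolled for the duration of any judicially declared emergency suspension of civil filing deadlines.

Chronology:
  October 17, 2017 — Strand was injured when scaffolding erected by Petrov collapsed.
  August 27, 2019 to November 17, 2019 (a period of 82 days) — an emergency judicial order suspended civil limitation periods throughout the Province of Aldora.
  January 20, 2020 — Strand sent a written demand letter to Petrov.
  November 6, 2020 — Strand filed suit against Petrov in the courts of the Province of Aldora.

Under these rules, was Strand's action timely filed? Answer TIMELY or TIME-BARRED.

The claim accrued on October 17, 2017, the date of the act.
Adding the 3 years base period to October 17, 2017 gives a deadline of October 17, 2020, before any tolling.
The emergency suspension of filing deadlines from August 27, 2019 to November 17, 2019 tolled the period for 82 days, extending the deadline to January 7, 2021.
None of the other events listed affects the running of the period under the stated rules.
Filing on November 6, 2020 beat the January 7, 2021 deadline — the action is timely.

TIMELY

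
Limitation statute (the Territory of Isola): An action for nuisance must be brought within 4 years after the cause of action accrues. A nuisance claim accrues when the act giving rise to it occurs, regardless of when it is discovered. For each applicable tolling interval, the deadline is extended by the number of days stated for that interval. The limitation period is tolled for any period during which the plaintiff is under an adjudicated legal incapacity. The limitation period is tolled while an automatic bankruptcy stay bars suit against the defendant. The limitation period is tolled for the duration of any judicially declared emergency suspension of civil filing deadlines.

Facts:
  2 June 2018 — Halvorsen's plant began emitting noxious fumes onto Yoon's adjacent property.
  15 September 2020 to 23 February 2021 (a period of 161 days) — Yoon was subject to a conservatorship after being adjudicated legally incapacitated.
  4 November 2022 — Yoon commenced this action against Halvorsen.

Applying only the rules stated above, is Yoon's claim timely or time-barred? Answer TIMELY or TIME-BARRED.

TIMELY

The limitation period began to run on 2 June 2018.
Adding the 4 years base period to 2 June 2018 gives a deadline of 2 June 2022, before any tolling.
The plaintiff's legal incapacity from 15 September 2020 to 23 February 2021 tolled the period for 161 days, extending the deadline to 10 November 2022.
The 4 November 2022 filing precedes the 10 November 2022 deadline; the claim is timely.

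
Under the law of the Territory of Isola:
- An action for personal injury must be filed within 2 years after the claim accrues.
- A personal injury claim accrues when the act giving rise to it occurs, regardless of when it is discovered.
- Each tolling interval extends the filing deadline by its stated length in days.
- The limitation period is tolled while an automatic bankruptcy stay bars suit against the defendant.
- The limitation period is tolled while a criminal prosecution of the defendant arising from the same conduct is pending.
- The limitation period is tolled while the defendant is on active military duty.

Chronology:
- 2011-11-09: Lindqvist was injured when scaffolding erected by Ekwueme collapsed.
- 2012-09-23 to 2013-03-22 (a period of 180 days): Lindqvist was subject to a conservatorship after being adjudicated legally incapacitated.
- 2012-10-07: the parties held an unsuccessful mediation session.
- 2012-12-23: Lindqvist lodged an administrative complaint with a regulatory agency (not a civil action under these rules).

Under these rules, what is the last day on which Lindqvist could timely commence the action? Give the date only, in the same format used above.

The claim accrued on 2011-11-09, the date of the act.
The untolled deadline — 2 years after 2011-11-09 — is 2013-11-09.
Although the plaintiff's incapacity ran from 2012-09-23 to 2013-03-22, the stated rules do not make that a tolling event, so it is disregarded.
Nothing else in the chronology tolls or restarts the period.

2013-11-09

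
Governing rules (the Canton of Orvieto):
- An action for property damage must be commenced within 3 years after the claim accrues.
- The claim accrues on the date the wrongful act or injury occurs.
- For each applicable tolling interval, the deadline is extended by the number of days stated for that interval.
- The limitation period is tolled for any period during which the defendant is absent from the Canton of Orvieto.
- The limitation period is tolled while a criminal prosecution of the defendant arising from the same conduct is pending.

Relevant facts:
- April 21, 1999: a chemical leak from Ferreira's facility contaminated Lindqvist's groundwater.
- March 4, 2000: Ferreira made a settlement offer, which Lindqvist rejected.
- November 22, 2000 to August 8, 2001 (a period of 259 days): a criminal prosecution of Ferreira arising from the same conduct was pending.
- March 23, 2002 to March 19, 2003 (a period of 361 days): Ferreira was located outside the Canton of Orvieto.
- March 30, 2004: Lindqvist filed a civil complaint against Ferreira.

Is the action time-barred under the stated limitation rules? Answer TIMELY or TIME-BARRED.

TIME-BARRED

The claim accrued on April 21, 1999, when the wrongful act occurred.
3 years from April 21, 1999 is April 21, 2002.
The pending criminal prosecution from November 22, 2000 to August 8, 2001 tolled the period for 259 days, extending the deadline to January 5, 2003.
The defendant's absence from the jurisdiction from March 23, 2002 to March 19, 2003 tolled the period for 361 days, extending the deadline to January 1, 2004.
None of the other events listed affects the running of the period under the stated rules.
Filing on March 30, 2004 missed the January 1, 2004 deadline — the action is time-barred.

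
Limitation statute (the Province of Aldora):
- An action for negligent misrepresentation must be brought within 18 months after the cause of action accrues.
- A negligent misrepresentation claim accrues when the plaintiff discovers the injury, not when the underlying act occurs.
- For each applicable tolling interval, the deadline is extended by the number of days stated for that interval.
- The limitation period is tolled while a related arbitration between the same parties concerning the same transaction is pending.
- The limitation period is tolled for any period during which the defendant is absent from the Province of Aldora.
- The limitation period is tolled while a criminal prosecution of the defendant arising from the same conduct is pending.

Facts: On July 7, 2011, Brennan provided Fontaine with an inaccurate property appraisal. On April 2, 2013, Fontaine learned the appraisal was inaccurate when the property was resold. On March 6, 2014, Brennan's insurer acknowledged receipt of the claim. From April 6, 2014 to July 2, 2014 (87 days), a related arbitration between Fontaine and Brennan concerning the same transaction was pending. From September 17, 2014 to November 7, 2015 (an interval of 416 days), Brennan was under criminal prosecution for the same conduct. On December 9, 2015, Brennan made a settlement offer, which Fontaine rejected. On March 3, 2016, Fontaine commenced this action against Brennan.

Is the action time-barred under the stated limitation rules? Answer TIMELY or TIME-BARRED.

Accrual is tied to discovery, so the period began on April 2, 2013 rather than on July 7, 2011 when the act occurred.
The untolled deadline — 18 months after April 2, 2013 — is October 2, 2014.
Because the pending related arbitration ran from April 6, 2014 to July 2, 2014, the deadline is extended by 87 days to December 28, 2014.
The pending criminal prosecution from September 17, 2014 to November 7, 2015 tolled the period for 416 days, extending the deadline to February 17, 2016.
None of the other events listed affects the running of the period under the stated rules.
Filing on March 3, 2016 missed the February 17, 2016 deadline — the action is time-barred.

TIME-BARRED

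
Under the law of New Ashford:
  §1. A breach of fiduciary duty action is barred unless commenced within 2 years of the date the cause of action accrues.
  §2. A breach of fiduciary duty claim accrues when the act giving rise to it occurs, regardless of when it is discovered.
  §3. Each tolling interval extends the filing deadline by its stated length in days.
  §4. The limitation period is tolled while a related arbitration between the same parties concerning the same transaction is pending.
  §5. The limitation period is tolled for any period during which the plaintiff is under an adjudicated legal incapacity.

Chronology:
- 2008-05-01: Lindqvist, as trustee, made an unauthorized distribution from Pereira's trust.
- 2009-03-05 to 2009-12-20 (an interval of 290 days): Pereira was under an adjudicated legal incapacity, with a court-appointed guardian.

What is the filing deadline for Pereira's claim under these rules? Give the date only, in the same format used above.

2011-02-15

The claim accrued on 2008-05-01, when the wrongful act occurred.
Adding the 2 years base period to 2008-05-01 gives a deadline of 2010-05-01, before any tolling.
The plaintiff's legal incapacity from 2009-03-05 to 2009-12-20 tolled the period for 290 days, extending the deadline to 2011-02-15.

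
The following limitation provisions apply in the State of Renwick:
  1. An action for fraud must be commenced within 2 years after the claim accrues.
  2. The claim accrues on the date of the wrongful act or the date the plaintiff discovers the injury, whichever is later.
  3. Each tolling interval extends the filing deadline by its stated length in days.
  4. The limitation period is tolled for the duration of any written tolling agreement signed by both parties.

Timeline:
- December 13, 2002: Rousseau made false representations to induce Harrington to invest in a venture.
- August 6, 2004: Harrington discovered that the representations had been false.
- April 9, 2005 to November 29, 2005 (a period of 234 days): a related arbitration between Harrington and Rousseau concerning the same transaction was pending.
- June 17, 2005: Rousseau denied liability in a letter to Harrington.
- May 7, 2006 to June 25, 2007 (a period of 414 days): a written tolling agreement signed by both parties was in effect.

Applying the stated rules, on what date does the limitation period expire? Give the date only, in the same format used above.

September 24, 2007

The claim accrued on August 6, 2004 — the later of the December 13, 2002 act and the August 6, 2004 discovery.
2 years from August 6, 2004 is August 6, 2006.
The period was tolled for 414 days by the written tolling agreement (May 7, 2006 to June 25, 2007), pushing the deadline to September 24, 2007.
No stated provision tolls the period for a pending arbitration, so the interval from April 9, 2005 to November 29, 2005 has no effect on the deadline.
Nothing else in the chronology tolls or restarts the period.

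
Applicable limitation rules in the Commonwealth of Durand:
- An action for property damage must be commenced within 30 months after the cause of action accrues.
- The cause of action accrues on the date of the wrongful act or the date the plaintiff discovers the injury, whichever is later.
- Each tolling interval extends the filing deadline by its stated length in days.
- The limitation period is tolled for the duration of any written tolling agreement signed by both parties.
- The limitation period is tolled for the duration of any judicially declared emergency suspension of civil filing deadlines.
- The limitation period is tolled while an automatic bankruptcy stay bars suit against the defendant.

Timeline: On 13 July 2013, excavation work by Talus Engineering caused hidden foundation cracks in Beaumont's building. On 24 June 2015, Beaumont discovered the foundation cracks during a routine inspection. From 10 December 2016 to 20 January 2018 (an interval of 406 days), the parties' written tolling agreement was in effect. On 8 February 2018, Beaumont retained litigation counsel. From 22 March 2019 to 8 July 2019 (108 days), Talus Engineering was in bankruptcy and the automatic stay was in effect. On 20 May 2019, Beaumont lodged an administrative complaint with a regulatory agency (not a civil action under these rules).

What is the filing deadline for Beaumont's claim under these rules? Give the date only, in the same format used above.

The claim accrued on 24 June 2015 — the later of the 13 July 2013 act and the 24 June 2015 discovery.
Adding the 30 months base period to 24 June 2015 gives a deadline of 24 December 2017, before any tolling.
The period was tolled for 406 days by the written tolling agreement (10 December 2016 to 20 January 2018), pushing the deadline to 3 February 2019.
By the time the automatic bankruptcy stay began on 22 March 2019, the limitation period had already expired on 3 February 2019; that interval cannot revive it.
None of the other events listed affects the running of the period under the stated rules.

3 February 2019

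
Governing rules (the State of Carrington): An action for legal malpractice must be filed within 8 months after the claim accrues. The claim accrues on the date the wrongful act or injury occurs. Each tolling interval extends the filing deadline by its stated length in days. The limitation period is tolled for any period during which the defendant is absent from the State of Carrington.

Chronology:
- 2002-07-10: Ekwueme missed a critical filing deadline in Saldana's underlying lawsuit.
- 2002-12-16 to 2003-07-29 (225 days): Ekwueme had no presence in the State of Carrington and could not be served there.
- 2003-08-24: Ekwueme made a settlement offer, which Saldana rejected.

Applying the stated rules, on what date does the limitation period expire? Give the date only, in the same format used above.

The limitation period began to run on 2002-07-10.
Adding the 8 months base period to 2002-07-10 gives a deadline of 2003-03-10, before any tolling.
The defendant's absence from the jurisdiction from 2002-12-16 to 2003-07-29 tolled the period for 225 days, extending the deadline to 2003-10-21.
The other events in the timeline have no effect on the limitation period under the stated rules.

2003-10-21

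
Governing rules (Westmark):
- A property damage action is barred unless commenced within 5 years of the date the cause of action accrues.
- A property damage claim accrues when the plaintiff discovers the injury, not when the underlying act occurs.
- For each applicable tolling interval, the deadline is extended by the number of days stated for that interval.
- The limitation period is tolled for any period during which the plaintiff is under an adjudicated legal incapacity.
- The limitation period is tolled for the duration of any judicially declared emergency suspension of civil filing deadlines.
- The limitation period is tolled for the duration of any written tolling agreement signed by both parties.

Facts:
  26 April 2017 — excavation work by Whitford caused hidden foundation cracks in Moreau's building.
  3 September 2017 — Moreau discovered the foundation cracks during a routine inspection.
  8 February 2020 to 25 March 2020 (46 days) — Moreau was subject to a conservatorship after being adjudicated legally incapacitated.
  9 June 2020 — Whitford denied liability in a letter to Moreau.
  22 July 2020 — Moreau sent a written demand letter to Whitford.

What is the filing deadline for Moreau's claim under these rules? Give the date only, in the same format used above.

19 October 2022

Accrual is tied to discovery, so the period began on 3 September 2017 rather than on 26 April 2017 when the act occurred.
Adding the 5 years base period to 3 September 2017 gives a deadline of 3 September 2022, before any tolling.
The plaintiff's legal incapacity from 8 February 2020 to 25 March 2020 tolled the period for 46 days, extending the deadline to 19 October 2022.
None of the other events listed affects the running of the period under the stated rules.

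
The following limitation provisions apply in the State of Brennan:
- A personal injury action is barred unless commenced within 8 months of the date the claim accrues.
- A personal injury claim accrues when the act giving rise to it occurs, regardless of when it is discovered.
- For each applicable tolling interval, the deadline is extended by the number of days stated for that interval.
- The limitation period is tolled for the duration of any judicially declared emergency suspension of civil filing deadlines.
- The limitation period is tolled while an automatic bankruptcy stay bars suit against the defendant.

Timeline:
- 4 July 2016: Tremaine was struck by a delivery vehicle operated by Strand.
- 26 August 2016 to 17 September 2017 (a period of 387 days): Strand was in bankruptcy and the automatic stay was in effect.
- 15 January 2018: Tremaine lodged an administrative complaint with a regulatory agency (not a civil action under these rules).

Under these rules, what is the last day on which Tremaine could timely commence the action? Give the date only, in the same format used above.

The claim accrued on 4 July 2016, the date of the act.
Adding the 8 months base period to 4 July 2016 gives a deadline of 4 March 2017, before any tolling.
Because the automatic bankruptcy stay ran from 26 August 2016 to 17 September 2017, the deadline is extended by 387 days to 26 March 2018.
The other events in the timeline have no effect on the limitation period under the stated rules.

26 March 2018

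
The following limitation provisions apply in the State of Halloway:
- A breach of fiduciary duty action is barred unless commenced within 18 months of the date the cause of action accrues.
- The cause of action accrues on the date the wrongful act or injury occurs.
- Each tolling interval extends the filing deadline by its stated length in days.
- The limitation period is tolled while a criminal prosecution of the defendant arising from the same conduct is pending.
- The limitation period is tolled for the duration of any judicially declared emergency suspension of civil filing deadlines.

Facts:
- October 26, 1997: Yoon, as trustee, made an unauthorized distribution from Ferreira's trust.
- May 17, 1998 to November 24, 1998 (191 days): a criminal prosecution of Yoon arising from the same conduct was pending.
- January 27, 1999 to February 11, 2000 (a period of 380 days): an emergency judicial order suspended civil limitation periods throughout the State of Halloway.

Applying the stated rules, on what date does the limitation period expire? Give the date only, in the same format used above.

The claim accrued on October 26, 1997, when the wrongful act occurred.
The untolled deadline — 18 months after October 26, 1997 — is April 26, 1999.
The pending criminal prosecution from May 17, 1998 to November 24, 1998 tolled the period for 191 days, extending the deadline to November 3, 1999.
The emergency suspension of filing deadlines from January 27, 1999 to February 11, 2000 tolled the period for 380 days, extending the deadline to November 17, 2000.

November 17, 2000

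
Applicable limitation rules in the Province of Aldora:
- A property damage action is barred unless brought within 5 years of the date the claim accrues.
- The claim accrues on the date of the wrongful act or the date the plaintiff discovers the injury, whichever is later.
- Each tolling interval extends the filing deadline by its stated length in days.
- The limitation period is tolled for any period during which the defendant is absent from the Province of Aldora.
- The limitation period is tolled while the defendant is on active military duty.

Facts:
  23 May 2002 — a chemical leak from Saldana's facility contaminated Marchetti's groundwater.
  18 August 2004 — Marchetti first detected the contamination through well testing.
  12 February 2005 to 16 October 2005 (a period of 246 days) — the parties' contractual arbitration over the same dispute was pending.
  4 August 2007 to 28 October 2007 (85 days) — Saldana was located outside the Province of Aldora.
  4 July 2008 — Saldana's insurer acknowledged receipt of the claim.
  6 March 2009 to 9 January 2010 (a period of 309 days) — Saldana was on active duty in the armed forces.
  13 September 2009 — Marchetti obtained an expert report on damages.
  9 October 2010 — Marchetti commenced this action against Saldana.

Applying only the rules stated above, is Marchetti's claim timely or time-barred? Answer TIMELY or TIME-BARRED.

Taking the later of the act (23 May 2002) and discovery (18 August 2004), the claim accrued on 18 August 2004.
The untolled deadline — 5 years after 18 August 2004 — is 18 August 2009.
Because the defendant's absence from the jurisdiction ran from 4 August 2007 to 28 October 2007, the deadline is extended by 85 days to 11 November 2009.
The period was tolled for 309 days by the defendant's active military service (6 March 2009 to 9 January 2010), pushing the deadline to 16 September 2010.
Although a pending arbitration ran from 12 February 2005 to 16 October 2005, the stated rules do not make that a tolling event, so it is disregarded.
None of the other events listed affects the running of the period under the stated rules.
The 9 October 2010 filing falls after the 16 September 2010 deadline; the claim is time-barred.

TIME-BARRED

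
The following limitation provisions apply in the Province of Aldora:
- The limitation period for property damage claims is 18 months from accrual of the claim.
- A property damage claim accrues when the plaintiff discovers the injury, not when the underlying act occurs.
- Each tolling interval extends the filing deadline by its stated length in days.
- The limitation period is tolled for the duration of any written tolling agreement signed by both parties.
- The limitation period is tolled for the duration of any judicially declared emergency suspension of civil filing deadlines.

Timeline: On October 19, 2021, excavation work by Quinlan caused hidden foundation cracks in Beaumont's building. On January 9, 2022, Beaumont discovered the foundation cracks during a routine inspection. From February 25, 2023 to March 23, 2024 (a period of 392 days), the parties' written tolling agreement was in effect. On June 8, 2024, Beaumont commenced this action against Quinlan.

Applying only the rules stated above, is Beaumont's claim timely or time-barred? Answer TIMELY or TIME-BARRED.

TIMELY

The claim did not accrue until Beaumont discovered the injury on January 9, 2022; the October 19, 2021 act date does not start the clock under the stated rule.
The untolled deadline — 18 months after January 9, 2022 — is July 9, 2023.
Because the written tolling agreement ran from February 25, 2023 to March 23, 2024, the deadline is extended by 392 days to August 4, 2024.
Filing on June 8, 2024 beat the August 4, 2024 deadline — the action is timely.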